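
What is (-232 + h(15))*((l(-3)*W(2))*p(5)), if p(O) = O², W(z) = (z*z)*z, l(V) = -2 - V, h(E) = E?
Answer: -43400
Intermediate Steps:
W(z) = z³ (W(z) = z²*z = z³)
(-232 + h(15))*((l(-3)*W(2))*p(5)) = (-232 + 15)*(((-2 - 1*(-3))*2³)*5²) = -217*(-2 + 3)*8*25 = -217*1*8*25 = -1736*25 = -217*200 = -43400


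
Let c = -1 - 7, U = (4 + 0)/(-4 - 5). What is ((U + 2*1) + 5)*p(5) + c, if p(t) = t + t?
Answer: 518/9 ≈ 57.556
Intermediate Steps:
p(t) = 2*t
U = -4/9 (U = 4/(-9) = 4*(-⅑) = -4/9 ≈ -0.44444)
c = -8
((U + 2*1) + 5)*p(5) + c = ((-4/9 + 2*1) + 5)*(2*5) - 8 = ((-4/9 + 2) + 5)*10 - 8 = (14/9 + 5)*10 - 8 = (59/9)*10 - 8 = 590/9 - 8 = 518/9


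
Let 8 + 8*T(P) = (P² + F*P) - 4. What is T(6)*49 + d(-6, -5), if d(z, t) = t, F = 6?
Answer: 725/2 ≈ 362.50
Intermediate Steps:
T(P) = -3/2 + P²/8 + 3*P/4 (T(P) = -1 + ((P² + 6*P) - 4)/8 = -1 + (-4 + P² + 6*P)/8 = -1 + (-½ + P²/8 + 3*P/4) = -3/2 + P²/8 + 3*P/4)
T(6)*49 + d(-6, -5) = (-3/2 + (⅛)*6² + (¾)*6)*49 - 5 = (-3/2 + (⅛)*36 + 9/2)*49 - 5 = (-3/2 + 9/2 + 9/2)*49 - 5 = (15/2)*49 - 5 = 735/2 - 5 = 725/2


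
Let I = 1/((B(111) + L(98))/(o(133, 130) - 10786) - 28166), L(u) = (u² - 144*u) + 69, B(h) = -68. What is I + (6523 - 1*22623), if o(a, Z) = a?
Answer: -4830771055753/300047891 ≈ -16100.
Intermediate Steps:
L(u) = 69 + u² - 144*u
I = -10653/300047891 (I = 1/((-68 + (69 + 98² - 144*98))/(133 - 10786) - 28166) = 1/((-68 + (69 + 9604 - 14112))/(-10653) - 28166) = 1/((-68 - 4439)*(-1/10653) - 28166) = 1/(-4507*(-1/10653) - 28166) = 1/(4507/10653 - 28166) = 1/(-300047891/10653) = -10653/300047891 ≈ -3.5504e-5)
I + (6523 - 1*22623) = -10653/300047891 + (6523 - 1*22623) = -10653/300047891 + (6523 - 22623) = -10653/300047891 - 16100 = -4830771055753/300047891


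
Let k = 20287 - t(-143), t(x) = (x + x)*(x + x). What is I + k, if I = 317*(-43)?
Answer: -75140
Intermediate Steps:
t(x) = 4*x² (t(x) = (2*x)*(2*x) = 4*x²)
k = -61509 (k = 20287 - 4*(-143)² = 20287 - 4*20449 = 20287 - 1*81796 = 20287 - 81796 = -61509)
I = -13631
I + k = -13631 - 61509 = -75140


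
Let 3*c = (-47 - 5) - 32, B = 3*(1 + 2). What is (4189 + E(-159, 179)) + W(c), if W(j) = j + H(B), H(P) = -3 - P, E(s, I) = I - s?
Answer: 4487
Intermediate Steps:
B = 9 (B = 3*3 = 9)
c = -28 (c = ((-47 - 5) - 32)/3 = (-52 - 32)/3 = (⅓)*(-84) = -28)
W(j) = -12 + j (W(j) = j + (-3 - 1*9) = j + (-3 - 9) = j - 12 = -12 + j)
(4189 + E(-159, 179)) + W(c) = (4189 + (179 - 1*(-159))) + (-12 - 28) = (4189 + (179 + 159)) - 40 = (4189 + 338) - 40 = 4527 - 40 = 4487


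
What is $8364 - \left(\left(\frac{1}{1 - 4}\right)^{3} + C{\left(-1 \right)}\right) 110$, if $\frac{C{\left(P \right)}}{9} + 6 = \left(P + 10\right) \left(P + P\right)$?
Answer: $\frac{867458}{27} \approx 32128.0$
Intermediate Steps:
$C{\left(P \right)} = -54 + 18 P \left(10 + P\right)$ ($C{\left(P \right)} = -54 + 9 \left(P + 10\right) \left(P + P\right) = -54 + 9 \left(10 + P\right) 2 P = -54 + 9 \cdot 2 P \left(10 + P\right) = -54 + 18 P \left(10 + P\right)$)
$8364 - \left(\left(\frac{1}{1 - 4}\right)^{3} + C{\left(-1 \right)}\right) 110 = 8364 - \left(\left(\frac{1}{1 - 4}\right)^{3} + \left(-54 + 18 \left(-1\right)^{2} + 180 \left(-1\right)\right)\right) 110 = 8364 - \left(\left(\frac{1}{-3}\right)^{3} - 216\right) 110 = 8364 - \left(\left(- \frac{1}{3}\right)^{3} - 216\right) 110 = 8364 - \left(- \frac{1}{27} - 216\right) 110 = 8364 - \left(- \frac{5833}{27}\right) 110 = 8364 - - \frac{641630}{27} = 8364 + \frac{641630}{27} = \frac{867458}{27}$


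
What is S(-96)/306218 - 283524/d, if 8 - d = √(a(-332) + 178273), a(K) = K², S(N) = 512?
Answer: 347354447776/44161688197 + 283524*√288497/288433 ≈ 535.84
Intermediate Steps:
d = 8 - √288497 (d = 8 - √((-332)² + 178273) = 8 - √(110224 + 178273) = 8 - √288497 ≈ -529.12)
S(-96)/306218 - 283524/d = 512/306218 - 283524/(8 - √288497) = 512*(1/306218) - 283524/(8 - √288497) = 256/153109 - 283524/(8 - √288497)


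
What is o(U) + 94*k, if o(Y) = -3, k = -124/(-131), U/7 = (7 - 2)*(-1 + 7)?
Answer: 11263/131 ≈ 85.977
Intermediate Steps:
U = 210 (U = 7*((7 - 2)*(-1 + 7)) = 7*(5*6) = 7*30 = 210)
k = 124/131 (k = -124*(-1/131) = 124/131 ≈ 0.94656)
o(U) + 94*k = -3 + 94*(124/131) = -3 + 11656/131 = 11263/131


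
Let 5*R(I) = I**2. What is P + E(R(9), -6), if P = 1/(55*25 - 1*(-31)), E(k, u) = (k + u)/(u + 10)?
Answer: 35863/14060 ≈ 2.5507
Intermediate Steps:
R(I) = I**2/5
E(k, u) = (k + u)/(10 + u)
P = 1/1406 (P = 1/(1375 + 31) = 1/1406 ≈ 0.00071124)
P + E(R(9), -6) = 1/1406 + ((1/5)*9**2 - 6)/(10 - 6) = 1/1406 + ((1/5)*81 - 6)/4 = 1/1406 + (81/5 - 6)/4 = 1/1406 + (1/4)*(51/5) = 1/1406 + 51/20 = 35863/14060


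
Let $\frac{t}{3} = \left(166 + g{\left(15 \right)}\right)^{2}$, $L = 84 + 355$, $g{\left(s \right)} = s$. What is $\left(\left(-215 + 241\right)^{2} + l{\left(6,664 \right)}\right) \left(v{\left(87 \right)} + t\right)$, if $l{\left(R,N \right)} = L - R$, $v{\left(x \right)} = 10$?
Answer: $109006937$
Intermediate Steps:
$L = 439$
$t = 98283$ ($t = 3 \left(166 + 15\right)^{2} = 3 \cdot 181^{2} = 3 \cdot 32761 = 98283$)
$l{\left(R,N \right)} = 439 - R$
$\left(\left(-215 + 241\right)^{2} + l{\left(6,664 \right)}\right) \left(v{\left(87 \right)} + t\right) = \left(\left(-215 + 241\right)^{2} + \left(439 - 6\right)\right) \left(10 + 98283\right) = \left(26^{2} + \left(439 - 6\right)\right) 98293 = \left(676 + 433\right) 98293 = 1109 \cdot 98293 = 109006937$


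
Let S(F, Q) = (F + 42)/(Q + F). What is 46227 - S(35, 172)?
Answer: 9568912/207 ≈ 46227.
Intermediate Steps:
S(F, Q) = (42 + F)/(F + Q)
46227 - S(35, 172) = 46227 - (42 + 35)/(35 + 172) = 46227 - 77/207 = 9568912/207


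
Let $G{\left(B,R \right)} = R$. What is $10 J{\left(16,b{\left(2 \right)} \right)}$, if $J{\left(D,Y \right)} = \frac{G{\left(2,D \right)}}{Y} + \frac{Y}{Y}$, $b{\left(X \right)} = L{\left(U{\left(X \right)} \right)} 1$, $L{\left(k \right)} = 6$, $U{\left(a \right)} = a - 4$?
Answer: $\frac{110}{3} \approx 36.667$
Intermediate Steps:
$U{\left(a \right)} = -4 + a$ ($U{\left(a \right)} = a - 4 = -4 + a$)
$b{\left(X \right)} = 6$ ($b{\left(X \right)} = 6 \cdot 1 = 6$)
$J{\left(D,Y \right)} = 1 + \frac{D}{Y}$ ($J{\left(D,Y \right)} = \frac{D}{Y} + \frac{Y}{Y} = \frac{D}{Y} + 1 = 1 + \frac{D}{Y}$)
$10 J{\left(16,b{\left(2 \right)} \right)} = 10 \frac{16 + 6}{6} = 10 \cdot \frac{1}{6} \cdot 22 = 10 \cdot \frac{11}{3} = \frac{110}{3}$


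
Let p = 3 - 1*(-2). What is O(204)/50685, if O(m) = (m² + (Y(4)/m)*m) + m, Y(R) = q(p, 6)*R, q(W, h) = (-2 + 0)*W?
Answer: 8356/10137 ≈ 0.82431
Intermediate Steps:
p = 5 (p = 3 + 2 = 5)
q(W, h) = -2*W
Y(R) = -10*R (Y(R) = (-2*5)*R = -10*R)
O(m) = -40 + m + m² (O(m) = (m² + ((-10*4)/m)*m) + m = (m² + (-40/m)*m) + m = (m² - 40) + m = (-40 + m²) + m = -40 + m + m²)
O(204)/50685 = (-40 + 204 + 204²)/50685 = (-40 + 204 + 41616)*(1/50685) = 41780*(1/50685) = 8356/10137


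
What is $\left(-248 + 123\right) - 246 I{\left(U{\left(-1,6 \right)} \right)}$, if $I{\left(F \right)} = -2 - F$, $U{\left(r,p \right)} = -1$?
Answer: $121$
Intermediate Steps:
$\left(-248 + 123\right) - 246 I{\left(U{\left(-1,6 \right)} \right)} = \left(-248 + 123\right) - 246 \left(-2 - -1\right) = -125 - 246 \left(-2 + 1\right) = -125 - -246 = -125 + 246 = 121$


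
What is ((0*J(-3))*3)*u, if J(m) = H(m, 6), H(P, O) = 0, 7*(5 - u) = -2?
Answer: 0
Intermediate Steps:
u = 37/7 (u = 5 - 1/7*(-2) = 5 + 2/7 = 37/7 ≈ 5.2857)
J(m) = 0
((0*J(-3))*3)*u = ((0*0)*3)*(37/7) = (0*3)*(37/7) = 0*(37/7) = 0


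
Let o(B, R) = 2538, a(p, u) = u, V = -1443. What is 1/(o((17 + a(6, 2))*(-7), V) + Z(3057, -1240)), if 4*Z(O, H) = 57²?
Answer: 4/13401 ≈ 0.00029849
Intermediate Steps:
Z(O, H) = 3249/4 (Z(O, H) = (¼)*57² = (¼)*3249 = 3249/4)
1/(o((17 + a(6, 2))*(-7), V) + Z(3057, -1240)) = 1/(2538 + 3249/4) = 1/(13401/4) = 4/13401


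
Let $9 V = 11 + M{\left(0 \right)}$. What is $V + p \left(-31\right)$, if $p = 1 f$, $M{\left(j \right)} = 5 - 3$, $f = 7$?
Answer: $- \frac{1940}{9} \approx -215.56$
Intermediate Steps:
$M{\left(j \right)} = 2$ ($M{\left(j \right)} = 5 - 3 = 2$)
$V = \frac{13}{9}$ ($V = \frac{11 + 2}{9} = \frac{1}{9} \cdot 13 = \frac{13}{9} \approx 1.4444$)
$p = 7$ ($p = 1 \cdot 7 = 7$)
$V + p \left(-31\right) = \frac{13}{9} + 7 \left(-31\right) = \frac{13}{9} - 217 = - \frac{1940}{9}$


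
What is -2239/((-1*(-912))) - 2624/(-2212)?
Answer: -639895/504336 ≈ -1.2688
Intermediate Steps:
-2239/((-1*(-912))) - 2624/(-2212) = -2239/912 - 2624*(-1/2212) = -2239*1/912 + 656/553 = -2239/912 + 656/553 = -639895/504336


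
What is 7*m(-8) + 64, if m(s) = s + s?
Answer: -48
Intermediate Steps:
m(s) = 2*s
7*m(-8) + 64 = 7*(2*(-8)) + 64 = 7*(-16) + 64 = -112 + 64 = -48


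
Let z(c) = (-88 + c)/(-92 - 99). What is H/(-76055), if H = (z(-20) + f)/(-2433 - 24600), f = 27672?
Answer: 352364/26179667311 ≈ 1.3459e-5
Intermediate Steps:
z(c) = 88/191 - c/191 (z(c) = (-88 + c)/(-191) = (-88 + c)*(-1/191) = 88/191 - c/191)
H = -1761820/1721101 (H = ((88/191 - 1/191*(-20)) + 27672)/(-2433 - 24600) = ((88/191 + 20/191) + 27672)/(-27033) = (108/191 + 27672)*(-1/27033) = (5285460/191)*(-1/27033) = -1761820/1721101 ≈ -1.0237)
H/(-76055) = -1761820/1721101/(-76055) = -1761820/1721101*(-1/76055) = 352364/26179667311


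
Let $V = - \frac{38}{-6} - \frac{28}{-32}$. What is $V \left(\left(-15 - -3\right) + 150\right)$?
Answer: $\frac{3979}{4} \approx 994.75$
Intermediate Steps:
$V = \frac{173}{24}$ ($V = \left(-38\right) \left(- \frac{1}{6}\right) - - \frac{7}{8} = \frac{19}{3} + \frac{7}{8} = \frac{173}{24} \approx 7.2083$)
$V \left(\left(-15 - -3\right) + 150\right) = \frac{173 \left(\left(-15 - -3\right) + 150\right)}{24} = \frac{173 \left(\left(-15 + 3\right) + 150\right)}{24} = \frac{173 \left(-12 + 150\right)}{24} = \frac{173}{24} \cdot 138 = \frac{3979}{4}$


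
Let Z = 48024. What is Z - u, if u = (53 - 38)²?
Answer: 47799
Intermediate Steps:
u = 225 (u = 15² = 225)
Z - u = 48024 - 1*225 = 48024 - 225 = 47799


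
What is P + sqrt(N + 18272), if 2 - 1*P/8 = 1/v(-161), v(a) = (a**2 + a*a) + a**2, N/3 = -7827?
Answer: 1244200/77763 + I*sqrt(5209) ≈ 16.0 + 72.173*I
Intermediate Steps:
N = -23481 (N = 3*(-7827) = -23481)
v(a) = 3*a**2 (v(a) = (a**2 + a**2) + a**2 = 2*a**2 + a**2 = 3*a**2)
P = 1244200/77763 (P = 16 - 8/(3*(-161)**2) = 16 - 8/(3*25921) = 16 - 8/77763 = 1244200/77763 ≈ 16.000)
P + sqrt(N + 18272) = 1244200/77763 + sqrt(-23481 + 18272) = 1244200/77763 + sqrt(-5209) = 1244200/77763 + I*sqrt(5209)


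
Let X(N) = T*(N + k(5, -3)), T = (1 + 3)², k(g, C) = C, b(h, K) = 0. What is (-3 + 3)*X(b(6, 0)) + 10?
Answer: 10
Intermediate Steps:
T = 16 (T = 4² = 16)
X(N) = -48 + 16*N (X(N) = 16*(N - 3) = 16*(-3 + N) = -48 + 16*N)
(-3 + 3)*X(b(6, 0)) + 10 = (-3 + 3)*(-48 + 16*0) + 10 = 0*(-48 + 0) + 10 = 0*(-48) + 10 = 0 + 10 = 10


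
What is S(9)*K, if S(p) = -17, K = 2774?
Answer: -47158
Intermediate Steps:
S(9)*K = -17*2774 = -47158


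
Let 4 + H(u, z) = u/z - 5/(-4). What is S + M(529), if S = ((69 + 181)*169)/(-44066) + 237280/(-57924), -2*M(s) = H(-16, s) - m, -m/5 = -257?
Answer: 862594137957319/1350261382536 ≈ 638.83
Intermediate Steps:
m = 1285 (m = -5*(-257) = 1285)
H(u, z) = -11/4 + u/z (H(u, z) = -4 + (u/z - 5/(-4)) = -4 + (u/z - 5*(-¼)) = -4 + (u/z + 5/4) = -4 + (5/4 + u/z) = -11/4 + u/z)
M(s) = 5151/8 + 8/s (M(s) = -((-11/4 - 16/s) - 1*1285)/2 = -((-11/4 - 16/s) - 1285)/2 = -(-5151/4 - 16/s)/2 = 5151/8 + 8/s)
S = -1612908685/319059873 (S = (250*169)*(-1/44066) + 237280*(-1/57924) = 42250*(-1/44066) - 59320/14481 = -21125/22033 - 59320/14481 = -1612908685/319059873 ≈ -5.0552)
S + M(529) = -1612908685/319059873 + (5151/8 + 8/529) = -1612908685/319059873 + 2724943/4232 = 862594137957319/1350261382536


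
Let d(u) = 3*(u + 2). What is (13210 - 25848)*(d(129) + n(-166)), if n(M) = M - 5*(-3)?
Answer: -3058396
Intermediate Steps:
d(u) = 6 + 3*u (d(u) = 3*(2 + u) = 6 + 3*u)
n(M) = 15 + M (n(M) = M + 15 = 15 + M)
(13210 - 25848)*(d(129) + n(-166)) = (13210 - 25848)*((6 + 3*129) + (15 - 166)) = -12638*((6 + 387) - 151) = -12638*(393 - 151) = -12638*242 = -3058396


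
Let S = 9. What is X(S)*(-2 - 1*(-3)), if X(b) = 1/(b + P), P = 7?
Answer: 1/16 ≈ 0.062500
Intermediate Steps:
X(b) = 1/(7 + b) (X(b) = 1/(b + 7) = 1/(7 + b))
X(S)*(-2 - 1*(-3)) = (-2 - 1*(-3))/(7 + 9) = (-2 + 3)/16 = (1/16)*1 = 1/16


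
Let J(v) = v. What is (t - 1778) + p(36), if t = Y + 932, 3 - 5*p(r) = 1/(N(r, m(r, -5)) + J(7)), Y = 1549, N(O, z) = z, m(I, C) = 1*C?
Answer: 1407/2 ≈ 703.50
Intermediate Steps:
m(I, C) = C
p(r) = 1/2 (p(r) = 3/5 - 1/(5*(-5 + 7)) = 3/5 - 1/5/2 = 3/5 - 1/5*1/2 = 3/5 - 1/10 = 1/2)
t = 2481 (t = 1549 + 932 = 2481)
(t - 1778) + p(36) = (2481 - 1778) + 1/2 = 703 + 1/2 = 1407/2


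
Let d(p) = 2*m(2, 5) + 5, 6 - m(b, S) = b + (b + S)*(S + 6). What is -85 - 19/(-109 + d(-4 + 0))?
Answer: -21231/250 ≈ -84.924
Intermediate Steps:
m(b, S) = 6 - b - (6 + S)*(S + b) (m(b, S) = 6 - (b + (b + S)*(S + 6)) = 6 - (b + (S + b)*(6 + S)) = 6 - (b + (6 + S)*(S + b)) = 6 + (-b - (6 + S)*(S + b)) = 6 - b - (6 + S)*(S + b))
d(p) = -141 (d(p) = 2*(6 - 1*5² - 7*2 - 6*5 - 1*5*2) + 5 = 2*(6 - 1*25 - 14 - 30 - 10) + 5 = 2*(6 - 25 - 14 - 30 - 10) + 5 = 2*(-73) + 5 = -146 + 5 = -141)
-85 - 19/(-109 + d(-4 + 0)) = -85 - 19/(-109 - 141) = -85 - 19/(-250) = -85 - 1/250*(-19) = -85 + 19/250 = -21231/250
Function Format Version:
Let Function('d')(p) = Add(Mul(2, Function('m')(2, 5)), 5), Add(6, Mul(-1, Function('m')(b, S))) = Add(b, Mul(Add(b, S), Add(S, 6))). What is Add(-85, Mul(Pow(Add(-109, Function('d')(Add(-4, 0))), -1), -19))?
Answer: Rational(-21231, 250) ≈ -84.924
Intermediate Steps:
Function('m')(b, S) = Add(6, Mul(-1, b), Mul(-1, Add(6, S), Add(S, b))) (Function('m')(b, S) = Add(6, Mul(-1, Add(b, Mul(Add(b, S), Add(S, 6))))) = Add(6, Mul(-1, Add(b, Mul(Add(S, b), Add(6, S))))) = Add(6, Mul(-1, Add(b, Mul(Add(6, S), Add(S, b))))) = Add(6, Add(Mul(-1, b), Mul(-1, Add(6, S), Add(S, b)))) = Add(6, Mul(-1, b), Mul(-1, Add(6, S), Add(S, b))))
Function('d')(p) = -141 (Function('d')(p) = Add(Mul(2, Add(6, Mul(-1, Pow(5, 2)), Mul(-7, 2), Mul(-6, 5), Mul(-1, 5, 2))), 5) = Add(Mul(2, Add(6, Mul(-1, 25), -14, -30, -10)), 5) = Add(Mul(2, Add(6, -25, -14, -30, -10)), 5) = Add(Mul(2, -73), 5) = Add(-146, 5) = -141)
Add(-85, Mul(Pow(Add(-109, Function('d')(Add(-4, 0))), -1), -19)) = Add(-85, Mul(Pow(Add(-109, -141), -1), -19)) = Add(-85, Mul(Pow(-250, -1), -19)) = Add(-85, Mul(Rational(-1, 250), -19)) = Add(-85, Rational(19, 250)) = Rational(-21231, 250)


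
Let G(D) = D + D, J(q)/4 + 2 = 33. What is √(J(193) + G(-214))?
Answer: 4*I*√19 ≈ 17.436*I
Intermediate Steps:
J(q) = 124 (J(q) = -8 + 4*33 = -8 + 132 = 124)
G(D) = 2*D
√(J(193) + G(-214)) = √(124 + 2*(-214)) = √(124 - 428) = √(-304) = 4*I*√19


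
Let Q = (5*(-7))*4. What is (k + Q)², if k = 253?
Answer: 12769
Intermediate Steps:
Q = -140 (Q = -35*4 = -140)
(k + Q)² = (253 - 140)² = 113² = 12769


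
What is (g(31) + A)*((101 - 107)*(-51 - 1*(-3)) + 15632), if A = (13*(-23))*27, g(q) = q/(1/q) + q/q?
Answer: -113207120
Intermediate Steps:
g(q) = 1 + q**2 (g(q) = q*q + 1 = q**2 + 1 = 1 + q**2)
A = -8073 (A = -299*27 = -8073)
(g(31) + A)*((101 - 107)*(-51 - 1*(-3)) + 15632) = ((1 + 31**2) - 8073)*((101 - 107)*(-51 - 1*(-3)) + 15632) = ((1 + 961) - 8073)*(-6*(-51 + 3) + 15632) = (962 - 8073)*(-6*(-48) + 15632) = -7111*(288 + 15632) = -7111*15920 = -113207120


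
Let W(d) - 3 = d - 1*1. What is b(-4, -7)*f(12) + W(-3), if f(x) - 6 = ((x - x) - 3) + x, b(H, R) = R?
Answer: -106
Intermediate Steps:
W(d) = 2 + d (W(d) = 3 + (d - 1*1) = 3 + (d - 1) = 3 + (-1 + d) = 2 + d)
f(x) = 3 + x (f(x) = 6 + (((x - x) - 3) + x) = 6 + ((0 - 3) + x) = 6 + (-3 + x) = 3 + x)
b(-4, -7)*f(12) + W(-3) = -7*(3 + 12) + (2 - 3) = -7*15 - 1 = -105 - 1 = -106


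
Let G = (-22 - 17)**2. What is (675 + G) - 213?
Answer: 1983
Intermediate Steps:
G = 1521 (G = (-39)**2 = 1521)
(675 + G) - 213 = (675 + 1521) - 213 = 2196 - 213 = 1983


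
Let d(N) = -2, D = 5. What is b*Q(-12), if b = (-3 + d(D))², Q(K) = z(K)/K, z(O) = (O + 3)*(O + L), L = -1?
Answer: -975/4 ≈ -243.75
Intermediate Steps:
z(O) = (-1 + O)*(3 + O) (z(O) = (O + 3)*(O - 1) = (3 + O)*(-1 + O) = (-1 + O)*(3 + O))
Q(K) = (-3 + K² + 2*K)/K
b = 25 (b = (-3 - 2)² = (-5)² = 25)
b*Q(-12) = 25*(2 - 12 - 3/(-12)) = 25*(2 - 12 - 3*(-1/12)) = 25*(2 - 12 + ¼) = 25*(-39/4) = -975/4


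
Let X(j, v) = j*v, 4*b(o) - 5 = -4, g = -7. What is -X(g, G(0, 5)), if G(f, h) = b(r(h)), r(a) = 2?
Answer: 7/4 ≈ 1.7500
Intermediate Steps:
b(o) = 1/4 (b(o) = 5/4 + (1/4)*(-4) = 5/4 - 1 = 1/4)
G(f, h) = 1/4
-X(g, G(0, 5)) = -(-7)/4 = -1*(-7/4) = 7/4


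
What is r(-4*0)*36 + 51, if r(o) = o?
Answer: 51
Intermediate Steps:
r(-4*0)*36 + 51 = -4*0*36 + 51 = 0*36 + 51 = 0 + 51 = 51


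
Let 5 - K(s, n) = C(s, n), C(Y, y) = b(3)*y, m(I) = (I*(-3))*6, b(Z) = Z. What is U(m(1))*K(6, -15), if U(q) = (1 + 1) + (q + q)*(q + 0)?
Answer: 32500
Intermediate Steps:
m(I) = -18*I (m(I) = -3*I*6 = -18*I)
C(Y, y) = 3*y
K(s, n) = 5 - 3*n
U(q) = 2 + 2*q² (U(q) = 2 + (2*q)*q = 2 + 2*q²)
U(m(1))*K(6, -15) = (2 + 2*(-18*1)²)*(5 - 3*(-15)) = (2 + 2*(-18)²)*(5 + 45) = (2 + 2*324)*50 = (2 + 648)*50 = 650*50 = 32500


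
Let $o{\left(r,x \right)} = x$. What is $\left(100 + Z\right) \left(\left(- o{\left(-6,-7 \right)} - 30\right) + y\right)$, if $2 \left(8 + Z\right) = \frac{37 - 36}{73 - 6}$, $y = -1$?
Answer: $- \frac{147948}{67} \approx -2208.2$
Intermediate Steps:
$Z = - \frac{1071}{134}$ ($Z = -8 + \frac{\left(37 - 36\right) \frac{1}{73 - 6}}{2} = -8 + \frac{1 \cdot \frac{1}{67}}{2} = -8 + \frac{1}{2} \cdot \frac{1}{67} = -8 + \frac{1}{134} = - \frac{1071}{134} \approx -7.9925$)
$\left(100 + Z\right) \left(\left(- o{\left(-6,-7 \right)} - 30\right) + y\right) = \left(100 - \frac{1071}{134}\right) \left(\left(\left(-1\right) \left(-7\right) - 30\right) - 1\right) = \frac{12329 \left(\left(7 - 30\right) - 1\right)}{134} = \frac{12329 \left(-23 - 1\right)}{134} = \frac{12329}{134} \left(-24\right) = - \frac{147948}{67}$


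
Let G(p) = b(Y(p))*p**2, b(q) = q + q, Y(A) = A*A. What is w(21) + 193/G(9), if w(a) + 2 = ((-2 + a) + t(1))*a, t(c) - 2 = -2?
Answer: 5209627/13122 ≈ 397.01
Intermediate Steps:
Y(A) = A**2
t(c) = 0 (t(c) = 2 - 2 = 0)
b(q) = 2*q
G(p) = 2*p**4 (G(p) = (2*p**2)*p**2 = 2*p**4)
w(a) = -2 + a*(-2 + a) (w(a) = -2 + ((-2 + a) + 0)*a = -2 + (-2 + a)*a = -2 + a*(-2 + a))
w(21) + 193/G(9) = (-2 + 21**2 - 2*21) + 193/((2*9**4)) = (-2 + 441 - 42) + 193/((2*6561)) = 397 + 193/13122 = 5209627/13122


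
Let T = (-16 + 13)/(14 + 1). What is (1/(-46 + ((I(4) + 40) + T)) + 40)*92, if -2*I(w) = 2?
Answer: 33005/9 ≈ 3667.2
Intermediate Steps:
T = -⅕ (T = -3/15 = -3*1/15 = -⅕ ≈ -0.20000)
I(w) = -1 (I(w) = -½*2 = -1)
(1/(-46 + ((I(4) + 40) + T)) + 40)*92 = (1/(-46 + ((-1 + 40) - ⅕)) + 40)*92 = (1/(-46 + (39 - ⅕)) + 40)*92 = (1/(-46 + 194/5) + 40)*92 = (1/(-36/5) + 40)*92 = (-5/36 + 40)*92 = (1435/36)*92 = 33005/9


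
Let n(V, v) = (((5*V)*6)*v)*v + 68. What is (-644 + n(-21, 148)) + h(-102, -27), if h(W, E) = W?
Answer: -13800198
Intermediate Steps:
n(V, v) = 68 + 30*V*v**2 (n(V, v) = ((30*V)*v)*v + 68 = (30*V*v)*v + 68 = 30*V*v**2 + 68 = 68 + 30*V*v**2)
(-644 + n(-21, 148)) + h(-102, -27) = (-644 + (68 + 30*(-21)*148**2)) - 102 = (-644 + (68 + 30*(-21)*21904)) - 102 = (-644 + (68 - 13799520)) - 102 = (-644 - 13799452) - 102 = -13800096 - 102 = -13800198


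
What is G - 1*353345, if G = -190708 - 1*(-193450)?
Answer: -350603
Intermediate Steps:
G = 2742 (G = -190708 + 193450 = 2742)
G - 1*353345 = 2742 - 1*353345 = 2742 - 353345 = -350603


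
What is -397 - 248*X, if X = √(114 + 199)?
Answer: -397 - 248*√313 ≈ -4784.6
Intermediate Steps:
X = √313 ≈ 17.692
-397 - 248*X = -397 - 248*√313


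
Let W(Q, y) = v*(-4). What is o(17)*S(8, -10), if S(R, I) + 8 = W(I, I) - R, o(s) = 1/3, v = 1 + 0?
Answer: -20/3 ≈ -6.6667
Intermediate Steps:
v = 1
W(Q, y) = -4 (W(Q, y) = 1*(-4) = -4)
o(s) = ⅓
S(R, I) = -12 - R (S(R, I) = -8 + (-4 - R) = -12 - R)
o(17)*S(8, -10) = (-12 - 1*8)/3 = (-12 - 8)/3 = (⅓)*(-20) = -20/3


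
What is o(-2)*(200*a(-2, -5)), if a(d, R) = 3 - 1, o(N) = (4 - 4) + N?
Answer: -800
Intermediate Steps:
o(N) = N (o(N) = 0 + N = N)
a(d, R) = 2
o(-2)*(200*a(-2, -5)) = -400*2 = -2*400 = -800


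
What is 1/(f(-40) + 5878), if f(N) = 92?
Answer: 1/5970 ≈ 0.00016750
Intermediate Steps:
1/(f(-40) + 5878) = 1/(92 + 5878) = 1/5970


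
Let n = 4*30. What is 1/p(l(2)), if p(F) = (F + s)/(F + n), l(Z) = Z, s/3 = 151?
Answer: 122/455 ≈ 0.26813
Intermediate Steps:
s = 453 (s = 3*151 = 453)
n = 120
p(F) = (453 + F)/(120 + F) (p(F) = (F + 453)/(F + 120) = (453 + F)/(120 + F))
1/p(l(2)) = 1/((453 + 2)/(120 + 2)) = 1/(455/122) = 122/455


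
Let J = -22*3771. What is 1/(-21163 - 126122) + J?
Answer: -12219058171/147285 ≈ -82962.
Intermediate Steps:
J = -82962
1/(-21163 - 126122) + J = 1/(-21163 - 126122) - 82962 = 1/(-147285) - 82962 = -1/147285 - 82962 = -12219058171/147285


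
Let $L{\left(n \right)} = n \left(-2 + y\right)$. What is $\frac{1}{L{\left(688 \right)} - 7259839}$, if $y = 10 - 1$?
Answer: $- \frac{1}{7255023} \approx -1.3784 \cdot 10^{-7}$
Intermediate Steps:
$y = 9$ ($y = 10 - 1 = 9$)
$L{\left(n \right)} = 7 n$ ($L{\left(n \right)} = n \left(-2 + 9\right) = n 7 = 7 n$)
$\frac{1}{L{\left(688 \right)} - 7259839} = \frac{1}{7 \cdot 688 - 7259839} = \frac{1}{4816 - 7259839} = \frac{1}{-7255023} = - \frac{1}{7255023}$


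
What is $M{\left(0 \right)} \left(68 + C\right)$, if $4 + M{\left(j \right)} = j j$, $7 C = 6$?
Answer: $- \frac{1928}{7} \approx -275.43$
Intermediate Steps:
$C = \frac{6}{7}$ ($C = \frac{1}{7} \cdot 6 = \frac{6}{7} \approx 0.85714$)
$M{\left(j \right)} = -4 + j^{2}$ ($M{\left(j \right)} = -4 + j j = -4 + j^{2}$)
$M{\left(0 \right)} \left(68 + C\right) = \left(-4 + 0^{2}\right) \left(68 + \frac{6}{7}\right) = \left(-4 + 0\right) \frac{482}{7} = \left(-4\right) \frac{482}{7} = - \frac{1928}{7}$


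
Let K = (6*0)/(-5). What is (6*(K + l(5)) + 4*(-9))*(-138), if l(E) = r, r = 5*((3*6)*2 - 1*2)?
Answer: -135792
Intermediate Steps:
K = 0 (K = 0*(-1/5) = 0)
r = 170 (r = 5*(18*2 - 2) = 5*(36 - 2) = 5*34 = 170)
l(E) = 170
(6*(K + l(5)) + 4*(-9))*(-138) = (6*(0 + 170) + 4*(-9))*(-138) = (6*170 - 36)*(-138) = (1020 - 36)*(-138) = 984*(-138) = -135792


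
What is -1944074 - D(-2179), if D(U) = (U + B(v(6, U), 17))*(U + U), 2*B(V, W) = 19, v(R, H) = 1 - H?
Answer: -11398755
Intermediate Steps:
B(V, W) = 19/2 (B(V, W) = (½)*19 = 19/2)
D(U) = 2*U*(19/2 + U) (D(U) = (U + 19/2)*(U + U) = (19/2 + U)*(2*U) = 2*U*(19/2 + U))
-1944074 - D(-2179) = -1944074 - (-2179)*(19 + 2*(-2179)) = -1944074 - (-2179)*(19 - 4358) = -1944074 - (-2179)*(-4339) = -1944074 - 1*9454681 = -1944074 - 9454681 = -11398755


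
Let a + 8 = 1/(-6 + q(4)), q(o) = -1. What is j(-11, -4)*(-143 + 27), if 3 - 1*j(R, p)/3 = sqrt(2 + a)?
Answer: -1044 + 348*I*sqrt(301)/7 ≈ -1044.0 + 862.51*I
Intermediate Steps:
a = -57/7 (a = -8 + 1/(-6 - 1) = -8 + 1/(-7) = -8 - 1/7 = -57/7 ≈ -8.1429)
j(R, p) = 9 - 3*I*sqrt(301)/7 (j(R, p) = 9 - 3*sqrt(2 - 57/7) = 9 - 3*I*sqrt(301)/7)
j(-11, -4)*(-143 + 27) = (9 - 3*I*sqrt(301)/7)*(-143 + 27) = (9 - 3*I*sqrt(301)/7)*(-116) = -1044 + 348*I*sqrt(301)/7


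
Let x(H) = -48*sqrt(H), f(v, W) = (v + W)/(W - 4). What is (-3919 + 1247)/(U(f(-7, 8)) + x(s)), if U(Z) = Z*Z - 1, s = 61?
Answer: -213760/11993013 + 10944512*sqrt(61)/11993013 ≈ 7.1096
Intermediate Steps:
f(v, W) = (W + v)/(-4 + W)
U(Z) = -1 + Z**2 (U(Z) = Z**2 - 1 = -1 + Z**2)
(-3919 + 1247)/(U(f(-7, 8)) + x(s)) = (-3919 + 1247)/((-1 + ((8 - 7)/(-4 + 8))**2) - 48*sqrt(61)) = -2672/((-1 + (1/4)**2) - 48*sqrt(61)) = -2672/((-1 + 1/16) - 48*sqrt(61)) = -2672/(-15/16 - 48*sqrt(61))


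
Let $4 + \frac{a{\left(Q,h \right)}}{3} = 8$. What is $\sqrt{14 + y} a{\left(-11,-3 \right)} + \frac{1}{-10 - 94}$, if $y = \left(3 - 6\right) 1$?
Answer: $- \frac{1}{104} + 12 \sqrt{11} \approx 39.79$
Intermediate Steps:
$a{\left(Q,h \right)} = 12$ ($a{\left(Q,h \right)} = -12 + 3 \cdot 8 = -12 + 24 = 12$)
$y = -3$ ($y = \left(3 - 6\right) 1 = \left(-3\right) 1 = -3$)
$\sqrt{14 + y} a{\left(-11,-3 \right)} + \frac{1}{-10 - 94} = \sqrt{14 - 3} \cdot 12 + \frac{1}{-10 - 94} = \sqrt{11} \cdot 12 + \frac{1}{-104} = 12 \sqrt{11} - \frac{1}{104} = - \frac{1}{104} + 12 \sqrt{11}$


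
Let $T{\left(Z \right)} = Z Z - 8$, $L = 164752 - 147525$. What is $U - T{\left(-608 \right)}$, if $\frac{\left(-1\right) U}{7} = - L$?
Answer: $-249067$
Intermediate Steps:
$L = 17227$
$T{\left(Z \right)} = -8 + Z^{2}$ ($T{\left(Z \right)} = Z^{2} - 8 = -8 + Z^{2}$)
$U = 120589$ ($U = - 7 \left(\left(-1\right) 17227\right) = \left(-7\right) \left(-17227\right) = 120589$)
$U - T{\left(-608 \right)} = 120589 - \left(-8 + \left(-608\right)^{2}\right) = 120589 - \left(-8 + 369664\right) = 120589 - 369656 = -249067$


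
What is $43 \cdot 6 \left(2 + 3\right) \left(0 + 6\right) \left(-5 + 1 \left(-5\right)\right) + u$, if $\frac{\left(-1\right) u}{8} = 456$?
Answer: $-81048$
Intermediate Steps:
$u = -3648$ ($u = \left(-8\right) 456 = -3648$)
$43 \cdot 6 \left(2 + 3\right) \left(0 + 6\right) \left(-5 + 1 \left(-5\right)\right) + u = 43 \cdot 6 \left(2 + 3\right) \left(0 + 6\right) \left(-5 + 1 \left(-5\right)\right) - 3648 = 43 \cdot 6 \cdot 5 \cdot 6 \left(-5 - 5\right) - 3648 = 43 \cdot 6 \cdot 30 \left(-10\right) - 3648 = 43 \cdot 180 \left(-10\right) - 3648 = 43 \left(-1800\right) - 3648 = -77400 - 3648 = -81048$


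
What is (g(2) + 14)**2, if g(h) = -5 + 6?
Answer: 225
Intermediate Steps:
g(h) = 1
(g(2) + 14)**2 = (1 + 14)**2 = 15**2 = 225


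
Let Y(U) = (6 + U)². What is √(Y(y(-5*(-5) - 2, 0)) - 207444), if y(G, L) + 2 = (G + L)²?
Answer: √76645 ≈ 276.85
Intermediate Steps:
y(G, L) = -2 + (G + L)²
√(Y(y(-5*(-5) - 2, 0)) - 207444) = √((6 + (-2 + ((-5*(-5) - 2) + 0)²))² - 207444) = √((6 + (-2 + ((25 - 2) + 0)²))² - 207444) = √((6 + (-2 + (23 + 0)²))² - 207444) = √((6 + (-2 + 23²))² - 207444) = √((6 + (-2 + 529))² - 207444) = √((6 + 527)² - 207444) = √(533² - 207444) = √(284089 - 207444) = √76645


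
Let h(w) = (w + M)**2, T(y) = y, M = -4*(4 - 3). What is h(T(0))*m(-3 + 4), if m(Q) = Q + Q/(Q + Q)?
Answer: 24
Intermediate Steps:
M = -4 (M = -4*1 = -4)
m(Q) = 1/2 + Q (m(Q) = Q + Q/((2*Q)) = Q + Q*(1/(2*Q)) = Q + 1/2 = 1/2 + Q)
h(w) = (-4 + w)**2 (h(w) = (w - 4)**2 = (-4 + w)**2)
h(T(0))*m(-3 + 4) = (-4 + 0)**2*(1/2 + (-3 + 4)) = (-4)**2*(1/2 + 1) = 16*(3/2) = 24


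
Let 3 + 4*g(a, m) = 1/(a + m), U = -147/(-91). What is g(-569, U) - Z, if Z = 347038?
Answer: -10239031293/29504 ≈ -3.4704e+5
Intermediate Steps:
U = 21/13 (U = -147*(-1/91) = 21/13 ≈ 1.6154)
g(a, m) = -3/4 + 1/(4*(a + m))
g(-569, U) - Z = (1 - 3*(-569) - 3*21/13)/(4*(-569 + 21/13)) - 1*347038 = (1 + 1707 - 63/13)/(4*(-7376/13)) - 347038 = (1/4)*(-13/7376)*(22141/13) - 347038 = -22141/29504 - 347038 = -10239031293/29504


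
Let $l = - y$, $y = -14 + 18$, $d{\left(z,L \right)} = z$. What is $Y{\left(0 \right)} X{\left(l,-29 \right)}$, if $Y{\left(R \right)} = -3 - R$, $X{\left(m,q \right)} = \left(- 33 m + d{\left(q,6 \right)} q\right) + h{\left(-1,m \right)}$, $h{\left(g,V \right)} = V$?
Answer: $-2907$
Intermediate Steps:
$y = 4$
$l = -4$ ($l = \left(-1\right) 4 = -4$)
$X{\left(m,q \right)} = q^{2} - 32 m$ ($X{\left(m,q \right)} = \left(- 33 m + q q\right) + m = \left(- 33 m + q^{2}\right) + m = \left(q^{2} - 33 m\right) + m = q^{2} - 32 m$)
$Y{\left(0 \right)} X{\left(l,-29 \right)} = \left(-3 - 0\right) \left(\left(-29\right)^{2} - -128\right) = \left(-3 + 0\right) \left(841 + 128\right) = \left(-3\right) 969 = -2907$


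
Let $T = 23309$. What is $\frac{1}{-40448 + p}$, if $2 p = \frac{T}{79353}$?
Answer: $- \frac{158706}{6419316979} \approx -2.4723 \cdot 10^{-5}$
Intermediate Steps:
$p = \frac{23309}{158706}$ ($p = \frac{23309 \cdot \frac{1}{79353}}{2} = \frac{1}{2} \cdot \frac{23309}{79353} = \frac{23309}{158706} \approx 0.14687$)
$\frac{1}{-40448 + p} = \frac{1}{-40448 + \frac{23309}{158706}} = \frac{1}{- \frac{6419316979}{158706}} = - \frac{158706}{6419316979}$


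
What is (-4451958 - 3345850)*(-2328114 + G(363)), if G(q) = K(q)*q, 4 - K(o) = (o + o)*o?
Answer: 764114660624448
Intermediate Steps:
K(o) = 4 - 2*o² (K(o) = 4 - (o + o)*o = 4 - 2*o*o = 4 - 2*o²)
G(q) = q*(4 - 2*q²) (G(q) = (4 - 2*q²)*q = q*(4 - 2*q²))
(-4451958 - 3345850)*(-2328114 + G(363)) = (-4451958 - 3345850)*(-2328114 + 2*363*(2 - 1*363²)) = -7797808*(-2328114 + 2*363*(2 - 1*131769)) = -7797808*(-2328114 + 2*363*(2 - 131769)) = -7797808*(-2328114 + 2*363*(-131767)) = -7797808*(-2328114 - 95662842) = -7797808*(-97990956) = 764114660624448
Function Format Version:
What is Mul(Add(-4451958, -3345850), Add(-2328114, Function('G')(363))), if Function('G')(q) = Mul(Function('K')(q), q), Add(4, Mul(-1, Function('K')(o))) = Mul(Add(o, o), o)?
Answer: 764114660624448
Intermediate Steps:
Function('K')(o) = Add(4, Mul(-2, Pow(o, 2))) (Function('K')(o) = Add(4, Mul(-1, Mul(Add(o, o), o))) = Add(4, Mul(-1, Mul(Mul(2, o), o))) = Add(4, Mul(-1, Mul(2, Pow(o, 2)))) = Add(4, Mul(-2, Pow(o, 2))))
Function('G')(q) = Mul(q, Add(4, Mul(-2, Pow(q, 2)))) (Function('G')(q) = Mul(Add(4, Mul(-2, Pow(q, 2))), q) = Mul(q, Add(4, Mul(-2, Pow(q, 2)))))
Mul(Add(-4451958, -3345850), Add(-2328114, Function('G')(363))) = Mul(Add(-4451958, -3345850), Add(-2328114, Mul(2, 363, Add(2, Mul(-1, Pow(363, 2)))))) = Mul(-7797808, Add(-2328114, Mul(2, 363, Add(2, Mul(-1, 131769))))) = Mul(-7797808, Add(-2328114, Mul(2, 363, Add(2, -131769)))) = Mul(-7797808, Add(-2328114, Mul(2, 363, -131767))) = Mul(-7797808, Add(-2328114, -95662842)) = Mul(-7797808, -97990956) = 764114660624448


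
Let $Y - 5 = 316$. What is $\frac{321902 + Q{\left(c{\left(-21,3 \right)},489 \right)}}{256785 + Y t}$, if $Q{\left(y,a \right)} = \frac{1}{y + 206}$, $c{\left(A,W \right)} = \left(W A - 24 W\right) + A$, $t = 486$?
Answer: $\frac{16095101}{20639550} \approx 0.77982$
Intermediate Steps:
$c{\left(A,W \right)} = A - 24 W + A W$ ($c{\left(A,W \right)} = \left(A W - 24 W\right) + A = \left(- 24 W + A W\right) + A = A - 24 W + A W$)
$Q{\left(y,a \right)} = \frac{1}{206 + y}$
$Y = 321$ ($Y = 5 + 316 = 321$)
$\frac{321902 + Q{\left(c{\left(-21,3 \right)},489 \right)}}{256785 + Y t} = \frac{321902 + \frac{1}{206 - 156}}{256785 + 321 \cdot 486} = \frac{321902 + \frac{1}{206 - 156}}{256785 + 156006} = \frac{321902 + \frac{1}{206 - 156}}{412791} = \left(321902 + \frac{1}{50}\right) \frac{1}{412791} = \frac{16095101}{50} \cdot \frac{1}{412791} = \frac{16095101}{20639550}$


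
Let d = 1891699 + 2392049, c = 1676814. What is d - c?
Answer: 2606934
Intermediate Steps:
d = 4283748
d - c = 4283748 - 1*1676814 = 4283748 - 1676814 = 2606934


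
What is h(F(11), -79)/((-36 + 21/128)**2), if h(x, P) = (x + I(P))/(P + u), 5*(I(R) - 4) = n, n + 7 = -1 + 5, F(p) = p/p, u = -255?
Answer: -16384/1597170465 ≈ -1.0258e-5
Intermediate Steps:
F(p) = 1
n = -3 (n = -7 + (-1 + 5) = -7 + 4 = -3)
I(R) = 17/5 (I(R) = 4 + (1/5)*(-3) = 4 - 3/5 = 17/5)
h(x, P) = (17/5 + x)/(-255 + P) (h(x, P) = (x + 17/5)/(P - 255) = (17/5 + x)/(-255 + P))
h(F(11), -79)/((-36 + 21/128)**2) = ((17/5 + 1)/(-255 - 79))/((-36 + 21/128)**2) = ((22/5)/(-334))/((-36 + 21*(1/128))**2) = (-1/334*22/5)/((-36 + 21/128)**2) = -11/(835*((-4587/128)**2)) = -11/(835*21040569/16384) = -11/835*16384/21040569 = -16384/1597170465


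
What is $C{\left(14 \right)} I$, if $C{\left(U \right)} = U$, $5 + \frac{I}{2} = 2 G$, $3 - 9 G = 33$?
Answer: $- \frac{980}{3} \approx -326.67$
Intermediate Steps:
$G = - \frac{10}{3}$ ($G = \frac{1}{3} - \frac{11}{3} = - \frac{10}{3} \approx -3.3333$)
$I = - \frac{70}{3}$ ($I = -10 + 2 \cdot 2 \left(- \frac{10}{3}\right) = -10 + 2 \left(- \frac{20}{3}\right) = -10 - \frac{40}{3} = - \frac{70}{3} \approx -23.333$)
$C{\left(14 \right)} I = 14 \left(- \frac{70}{3}\right) = - \frac{980}{3}$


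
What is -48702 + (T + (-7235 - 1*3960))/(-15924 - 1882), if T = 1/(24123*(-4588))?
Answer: -3309514490631583/67955262936 ≈ -48701.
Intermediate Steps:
T = -1/110676324 (T = (1/24123)*(-1/4588) = -1/110676324 ≈ -9.0354e-9)
-48702 + (T + (-7235 - 1*3960))/(-15924 - 1882) = -48702 + (-1/110676324 + (-7235 - 1*3960))/(-15924 - 1882) = -48702 + (-1/110676324 + (-7235 - 3960))/(-17806) = -48702 + (-1/110676324 - 11195)*(-1/17806) = -48702 - 1239021447181/110676324*(-1/17806) = -48702 + 42724877489/67955262936 = -3309514490631583/67955262936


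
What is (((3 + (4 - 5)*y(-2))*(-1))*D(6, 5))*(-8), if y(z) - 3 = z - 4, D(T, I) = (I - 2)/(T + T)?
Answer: 12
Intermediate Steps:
D(T, I) = (-2 + I)/(2*T) (D(T, I) = (-2 + I)/((2*T)) = (-2 + I)*(1/(2*T)) = (-2 + I)/(2*T))
y(z) = -1 + z (y(z) = 3 + (z - 4) = 3 + (-4 + z) = -1 + z)
(((3 + (4 - 5)*y(-2))*(-1))*D(6, 5))*(-8) = (((3 + (4 - 5)*(-1 - 2))*(-1))*((1/2)*(-2 + 5)/6))*(-8) = (((3 - 1*(-3))*(-1))*((1/2)*(1/6)*3))*(-8) = (((3 + 3)*(-1))*(1/4))*(-8) = ((6*(-1))*(1/4))*(-8) = -6*1/4*(-8) = -3/2*(-8) = 12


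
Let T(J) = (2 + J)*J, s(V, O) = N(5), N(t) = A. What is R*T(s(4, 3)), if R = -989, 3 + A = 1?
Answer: 0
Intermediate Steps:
A = -2 (A = -3 + 1 = -2)
N(t) = -2
s(V, O) = -2
T(J) = J*(2 + J)
R*T(s(4, 3)) = -(-1978)*(2 - 2) = -(-1978)*0 = -989*0 = 0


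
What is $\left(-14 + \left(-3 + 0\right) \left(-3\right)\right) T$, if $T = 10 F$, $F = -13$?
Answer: $650$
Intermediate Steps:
$T = -130$ ($T = 10 \left(-13\right) = -130$)
$\left(-14 + \left(-3 + 0\right) \left(-3\right)\right) T = \left(-14 + \left(-3 + 0\right) \left(-3\right)\right) \left(-130\right) = \left(-14 - -9\right) \left(-130\right) = \left(-14 + 9\right) \left(-130\right) = \left(-5\right) \left(-130\right) = 650$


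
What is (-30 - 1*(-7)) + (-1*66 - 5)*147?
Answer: -10460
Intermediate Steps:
(-30 - 1*(-7)) + (-1*66 - 5)*147 = (-30 + 7) + (-66 - 5)*147 = -23 - 71*147 = -23 - 10437 = -10460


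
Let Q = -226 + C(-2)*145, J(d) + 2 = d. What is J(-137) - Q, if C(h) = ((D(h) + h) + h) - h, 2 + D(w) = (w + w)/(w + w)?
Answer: 522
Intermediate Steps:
D(w) = -1 (D(w) = -2 + (w + w)/(w + w) = -2 + (2*w)/((2*w)) = -2 + (2*w)*(1/(2*w)) = -2 + 1 = -1)
C(h) = -1 + h (C(h) = ((-1 + h) + h) - h = (-1 + 2*h) - h = -1 + h)
J(d) = -2 + d
Q = -661 (Q = -226 + (-1 - 2)*145 = -226 - 3*145 = -226 - 435 = -661)
J(-137) - Q = (-2 - 137) - 1*(-661) = -139 + 661 = 522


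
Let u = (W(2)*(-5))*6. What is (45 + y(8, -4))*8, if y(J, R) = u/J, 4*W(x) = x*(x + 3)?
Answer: 285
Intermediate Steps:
W(x) = x*(3 + x)/4 (W(x) = (x*(x + 3))/4 = (x*(3 + x))/4 = x*(3 + x)/4)
u = -75 (u = (((1/4)*2*(3 + 2))*(-5))*6 = (((1/4)*2*5)*(-5))*6 = ((5/2)*(-5))*6 = -25/2*6 = -75)
y(J, R) = -75/J
(45 + y(8, -4))*8 = (45 - 75/8)*8 = (285/8)*8 = 285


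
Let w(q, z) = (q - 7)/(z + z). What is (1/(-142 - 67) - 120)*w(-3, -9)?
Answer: -125405/1881 ≈ -66.669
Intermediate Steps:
w(q, z) = (-7 + q)/(2*z) (w(q, z) = (-7 + q)/((2*z)) = (-7 + q)*(1/(2*z)) = (-7 + q)/(2*z))
(1/(-142 - 67) - 120)*w(-3, -9) = (1/(-142 - 67) - 120)*((½)*(-7 - 3)/(-9)) = (1/(-209) - 120)*((½)*(-⅑)*(-10)) = (-1/209 - 120)*(5/9) = -25081/209*5/9 = -125405/1881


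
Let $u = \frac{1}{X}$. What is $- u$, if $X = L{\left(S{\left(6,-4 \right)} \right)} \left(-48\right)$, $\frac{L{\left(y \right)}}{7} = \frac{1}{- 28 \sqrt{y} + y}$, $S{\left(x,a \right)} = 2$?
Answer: $\frac{1}{168} - \frac{\sqrt{2}}{12} \approx -0.1119$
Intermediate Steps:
$L{\left(y \right)} = \frac{7}{y - 28 \sqrt{y}}$ ($L{\left(y \right)} = \frac{7}{- 28 \sqrt{y} + y} = \frac{7}{y - 28 \sqrt{y}}$)
$X = - \frac{336}{2 - 28 \sqrt{2}}$ ($X = \frac{7}{2 - 28 \sqrt{2}} \left(-48\right) = - \frac{336}{2 - 28 \sqrt{2}} \approx 8.9366$)
$u = \frac{1}{\frac{168}{391} + \frac{2352 \sqrt{2}}{391}} \approx 0.1119$
$- u = - (- \frac{1}{168} + \frac{\sqrt{2}}{12}) = \frac{1}{168} - \frac{\sqrt{2}}{12}$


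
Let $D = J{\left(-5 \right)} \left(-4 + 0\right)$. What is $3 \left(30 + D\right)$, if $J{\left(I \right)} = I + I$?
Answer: $210$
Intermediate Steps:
$J{\left(I \right)} = 2 I$
$D = 40$ ($D = 2 \left(-5\right) \left(-4 + 0\right) = \left(-10\right) \left(-4\right) = 40$)
$3 \left(30 + D\right) = 3 \left(30 + 40\right) = 3 \cdot 70 = 210$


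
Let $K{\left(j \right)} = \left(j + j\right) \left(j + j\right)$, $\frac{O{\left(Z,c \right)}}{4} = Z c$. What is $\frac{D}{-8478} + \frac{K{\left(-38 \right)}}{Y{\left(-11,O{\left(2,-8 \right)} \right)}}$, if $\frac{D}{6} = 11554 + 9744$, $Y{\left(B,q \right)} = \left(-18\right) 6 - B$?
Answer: $- \frac{10227394}{137061} \approx -74.619$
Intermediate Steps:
$O{\left(Z,c \right)} = 4 Z c$
$K{\left(j \right)} = 4 j^{2}$ ($K{\left(j \right)} = 2 j 2 j = 4 j^{2}$)
$Y{\left(B,q \right)} = -108 - B$
$D = 127788$ ($D = 6 \left(11554 + 9744\right) = 6 \cdot 21298 = 127788$)
$\frac{D}{-8478} + \frac{K{\left(-38 \right)}}{Y{\left(-11,O{\left(2,-8 \right)} \right)}} = \frac{127788}{-8478} + \frac{4 \left(-38\right)^{2}}{-108 - -11} = 127788 \left(- \frac{1}{8478}\right) + \frac{4 \cdot 1444}{-108 + 11} = - \frac{21298}{1413} + \frac{5776}{-97} = - \frac{21298}{1413} + 5776 \left(- \frac{1}{97}\right) = - \frac{21298}{1413} - \frac{5776}{97} = - \frac{10227394}{137061}$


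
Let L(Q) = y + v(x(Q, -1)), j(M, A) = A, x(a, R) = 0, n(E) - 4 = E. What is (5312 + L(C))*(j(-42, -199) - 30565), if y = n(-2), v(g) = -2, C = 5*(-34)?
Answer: -163418368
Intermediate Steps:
n(E) = 4 + E
C = -170
y = 2 (y = 4 - 2 = 2)
L(Q) = 0 (L(Q) = 2 - 2 = 0)
(5312 + L(C))*(j(-42, -199) - 30565) = (5312 + 0)*(-199 - 30565) = 5312*(-30764) = -163418368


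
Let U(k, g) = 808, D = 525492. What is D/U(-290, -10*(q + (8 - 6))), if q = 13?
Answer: 131373/202 ≈ 650.36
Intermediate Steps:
D/U(-290, -10*(q + (8 - 6))) = 525492/808 = 525492*(1/808) = 131373/202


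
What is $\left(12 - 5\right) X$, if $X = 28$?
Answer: $196$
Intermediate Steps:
$\left(12 - 5\right) X = \left(12 - 5\right) 28 = 7 \cdot 28 = 196$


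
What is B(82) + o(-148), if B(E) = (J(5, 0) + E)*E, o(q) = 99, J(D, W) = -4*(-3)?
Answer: 7807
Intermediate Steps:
J(D, W) = 12
B(E) = E*(12 + E) (B(E) = (12 + E)*E = E*(12 + E))
B(82) + o(-148) = 82*(12 + 82) + 99 = 82*94 + 99 = 7708 + 99 = 7807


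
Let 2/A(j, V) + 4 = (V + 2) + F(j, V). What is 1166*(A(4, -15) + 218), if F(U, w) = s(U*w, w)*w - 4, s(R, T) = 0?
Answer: 5335616/21 ≈ 2.5408e+5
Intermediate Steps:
F(U, w) = -4 (F(U, w) = 0*w - 4 = 0 - 4 = -4)
A(j, V) = 2/(-6 + V) (A(j, V) = 2/(-4 + ((V + 2) - 4)) = 2/(-4 + ((2 + V) - 4)) = 2/(-4 + (-2 + V)) = 2/(-6 + V))
1166*(A(4, -15) + 218) = 1166*(2/(-6 - 15) + 218) = 1166*(2/(-21) + 218) = 1166*(2*(-1/21) + 218) = 1166*(-2/21 + 218) = 1166*(4576/21) = 5335616/21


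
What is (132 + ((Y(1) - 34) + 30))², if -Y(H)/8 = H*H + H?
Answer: 12544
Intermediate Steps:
Y(H) = -8*H - 8*H² (Y(H) = -8*(H*H + H) = -8*(H² + H) = -8*(H + H²) = -8*H - 8*H²)
(132 + ((Y(1) - 34) + 30))² = (132 + ((-8*1*(1 + 1) - 34) + 30))² = (132 + ((-8*1*2 - 34) + 30))² = (132 + ((-16 - 34) + 30))² = (132 + (-50 + 30))² = (132 - 20)² = 112² = 12544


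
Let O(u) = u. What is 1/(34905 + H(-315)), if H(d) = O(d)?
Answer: 1/34590 ≈ 2.8910e-5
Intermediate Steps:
H(d) = d
1/(34905 + H(-315)) = 1/(34905 - 315) = 1/34590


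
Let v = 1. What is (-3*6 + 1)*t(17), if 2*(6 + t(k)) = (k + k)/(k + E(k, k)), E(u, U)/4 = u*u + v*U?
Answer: 7429/73 ≈ 101.77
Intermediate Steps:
E(u, U) = 4*U + 4*u² (E(u, U) = 4*(u*u + 1*U) = 4*(u² + U) = 4*(U + u²) = 4*U + 4*u²)
t(k) = -6 + k/(4*k² + 5*k) (t(k) = -6 + ((k + k)/(k + (4*k + 4*k²)))/2 = -6 + ((2*k)/(4*k² + 5*k))/2 = -6 + (2*k/(4*k² + 5*k))/2 = -6 + k/(4*k² + 5*k))
(-3*6 + 1)*t(17) = (-3*6 + 1)*((-29 - 24*17)/(5 + 4*17)) = (-18 + 1)*((-29 - 408)/(5 + 68)) = -17*(-437)/73 = -17*(-437/73) = 7429/73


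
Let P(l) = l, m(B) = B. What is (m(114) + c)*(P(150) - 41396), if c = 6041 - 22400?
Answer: 670041270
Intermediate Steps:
c = -16359
(m(114) + c)*(P(150) - 41396) = (114 - 16359)*(150 - 41396) = -16245*(-41246) = 670041270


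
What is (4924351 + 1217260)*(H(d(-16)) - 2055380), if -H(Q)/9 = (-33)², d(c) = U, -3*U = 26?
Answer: -12683538346591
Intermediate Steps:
U = -26/3 (U = -⅓*26 = -26/3 ≈ -8.6667)
d(c) = -26/3
H(Q) = -9801 (H(Q) = -9*(-33)² = -9*1089 = -9801)
(4924351 + 1217260)*(H(d(-16)) - 2055380) = (4924351 + 1217260)*(-9801 - 2055380) = 6141611*(-2065181) = -12683538346591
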